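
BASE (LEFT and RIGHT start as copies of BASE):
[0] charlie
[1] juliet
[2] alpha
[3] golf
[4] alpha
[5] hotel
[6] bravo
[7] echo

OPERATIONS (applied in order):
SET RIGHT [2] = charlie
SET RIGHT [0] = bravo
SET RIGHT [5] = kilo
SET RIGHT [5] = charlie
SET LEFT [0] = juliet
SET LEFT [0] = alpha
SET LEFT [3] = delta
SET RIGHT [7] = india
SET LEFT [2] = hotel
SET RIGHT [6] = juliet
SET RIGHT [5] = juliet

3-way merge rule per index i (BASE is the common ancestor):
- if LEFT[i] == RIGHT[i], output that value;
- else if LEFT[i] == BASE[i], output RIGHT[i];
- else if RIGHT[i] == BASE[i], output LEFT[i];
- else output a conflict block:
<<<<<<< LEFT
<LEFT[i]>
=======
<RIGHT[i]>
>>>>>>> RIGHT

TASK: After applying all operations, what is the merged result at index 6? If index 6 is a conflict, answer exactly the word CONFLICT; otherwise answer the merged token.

Final LEFT:  [alpha, juliet, hotel, delta, alpha, hotel, bravo, echo]
Final RIGHT: [bravo, juliet, charlie, golf, alpha, juliet, juliet, india]
i=0: BASE=charlie L=alpha R=bravo all differ -> CONFLICT
i=1: L=juliet R=juliet -> agree -> juliet
i=2: BASE=alpha L=hotel R=charlie all differ -> CONFLICT
i=3: L=delta, R=golf=BASE -> take LEFT -> delta
i=4: L=alpha R=alpha -> agree -> alpha
i=5: L=hotel=BASE, R=juliet -> take RIGHT -> juliet
i=6: L=bravo=BASE, R=juliet -> take RIGHT -> juliet
i=7: L=echo=BASE, R=india -> take RIGHT -> india
Index 6 -> juliet

Answer: juliet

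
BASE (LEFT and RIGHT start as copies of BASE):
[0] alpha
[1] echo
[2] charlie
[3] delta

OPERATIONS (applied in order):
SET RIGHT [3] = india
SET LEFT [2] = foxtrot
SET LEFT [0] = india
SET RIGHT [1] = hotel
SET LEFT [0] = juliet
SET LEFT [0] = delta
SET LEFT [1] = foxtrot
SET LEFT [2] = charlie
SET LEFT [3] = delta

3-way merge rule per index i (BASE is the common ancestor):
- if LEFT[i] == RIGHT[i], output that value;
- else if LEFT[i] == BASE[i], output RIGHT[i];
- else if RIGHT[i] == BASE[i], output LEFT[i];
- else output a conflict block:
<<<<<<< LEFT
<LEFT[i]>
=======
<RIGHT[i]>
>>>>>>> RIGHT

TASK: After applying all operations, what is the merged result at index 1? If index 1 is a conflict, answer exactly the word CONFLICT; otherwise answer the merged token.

Final LEFT:  [delta, foxtrot, charlie, delta]
Final RIGHT: [alpha, hotel, charlie, india]
i=0: L=delta, R=alpha=BASE -> take LEFT -> delta
i=1: BASE=echo L=foxtrot R=hotel all differ -> CONFLICT
i=2: L=charlie R=charlie -> agree -> charlie
i=3: L=delta=BASE, R=india -> take RIGHT -> india
Index 1 -> CONFLICT

Answer: CONFLICT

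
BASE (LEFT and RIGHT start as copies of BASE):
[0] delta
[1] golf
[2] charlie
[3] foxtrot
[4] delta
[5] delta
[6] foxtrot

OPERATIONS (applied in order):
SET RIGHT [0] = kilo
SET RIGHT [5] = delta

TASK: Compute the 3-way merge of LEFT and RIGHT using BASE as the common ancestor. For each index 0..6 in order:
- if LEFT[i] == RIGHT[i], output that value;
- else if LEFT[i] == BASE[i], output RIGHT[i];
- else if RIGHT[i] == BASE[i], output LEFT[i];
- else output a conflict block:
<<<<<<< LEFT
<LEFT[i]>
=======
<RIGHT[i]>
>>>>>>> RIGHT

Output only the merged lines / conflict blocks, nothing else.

Answer: kilo
golf
charlie
foxtrot
delta
delta
foxtrot

Derivation:
Final LEFT:  [delta, golf, charlie, foxtrot, delta, delta, foxtrot]
Final RIGHT: [kilo, golf, charlie, foxtrot, delta, delta, foxtrot]
i=0: L=delta=BASE, R=kilo -> take RIGHT -> kilo
i=1: L=golf R=golf -> agree -> golf
i=2: L=charlie R=charlie -> agree -> charlie
i=3: L=foxtrot R=foxtrot -> agree -> foxtrot
i=4: L=delta R=delta -> agree -> delta
i=5: L=delta R=delta -> agree -> delta
i=6: L=foxtrot R=foxtrot -> agree -> foxtrot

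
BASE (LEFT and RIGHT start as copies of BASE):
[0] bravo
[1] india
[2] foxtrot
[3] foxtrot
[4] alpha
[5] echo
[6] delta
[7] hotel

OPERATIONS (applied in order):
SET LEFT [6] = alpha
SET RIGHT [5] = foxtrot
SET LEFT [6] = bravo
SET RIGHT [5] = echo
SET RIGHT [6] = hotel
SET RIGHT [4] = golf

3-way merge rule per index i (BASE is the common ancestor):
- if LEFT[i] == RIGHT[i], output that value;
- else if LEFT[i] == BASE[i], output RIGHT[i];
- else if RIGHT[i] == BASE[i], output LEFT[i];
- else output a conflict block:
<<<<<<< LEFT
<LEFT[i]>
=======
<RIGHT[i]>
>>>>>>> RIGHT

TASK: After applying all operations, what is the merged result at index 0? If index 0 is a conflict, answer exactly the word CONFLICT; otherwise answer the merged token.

Answer: bravo

Derivation:
Final LEFT:  [bravo, india, foxtrot, foxtrot, alpha, echo, bravo, hotel]
Final RIGHT: [bravo, india, foxtrot, foxtrot, golf, echo, hotel, hotel]
i=0: L=bravo R=bravo -> agree -> bravo
i=1: L=india R=india -> agree -> india
i=2: L=foxtrot R=foxtrot -> agree -> foxtrot
i=3: L=foxtrot R=foxtrot -> agree -> foxtrot
i=4: L=alpha=BASE, R=golf -> take RIGHT -> golf
i=5: L=echo R=echo -> agree -> echo
i=6: BASE=delta L=bravo R=hotel all differ -> CONFLICT
i=7: L=hotel R=hotel -> agree -> hotel
Index 0 -> bravo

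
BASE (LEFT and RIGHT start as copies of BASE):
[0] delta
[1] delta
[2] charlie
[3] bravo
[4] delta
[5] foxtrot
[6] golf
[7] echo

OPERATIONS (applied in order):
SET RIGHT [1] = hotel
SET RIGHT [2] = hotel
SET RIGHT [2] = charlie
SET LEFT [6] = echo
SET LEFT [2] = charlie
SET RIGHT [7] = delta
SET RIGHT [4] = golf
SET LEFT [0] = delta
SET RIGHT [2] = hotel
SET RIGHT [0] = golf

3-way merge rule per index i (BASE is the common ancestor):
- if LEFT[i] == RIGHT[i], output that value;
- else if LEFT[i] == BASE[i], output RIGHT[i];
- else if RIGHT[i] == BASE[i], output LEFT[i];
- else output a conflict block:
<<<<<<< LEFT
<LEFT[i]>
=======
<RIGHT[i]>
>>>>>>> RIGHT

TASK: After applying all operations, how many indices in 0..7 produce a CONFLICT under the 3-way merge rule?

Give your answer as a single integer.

Answer: 0

Derivation:
Final LEFT:  [delta, delta, charlie, bravo, delta, foxtrot, echo, echo]
Final RIGHT: [golf, hotel, hotel, bravo, golf, foxtrot, golf, delta]
i=0: L=delta=BASE, R=golf -> take RIGHT -> golf
i=1: L=delta=BASE, R=hotel -> take RIGHT -> hotel
i=2: L=charlie=BASE, R=hotel -> take RIGHT -> hotel
i=3: L=bravo R=bravo -> agree -> bravo
i=4: L=delta=BASE, R=golf -> take RIGHT -> golf
i=5: L=foxtrot R=foxtrot -> agree -> foxtrot
i=6: L=echo, R=golf=BASE -> take LEFT -> echo
i=7: L=echo=BASE, R=delta -> take RIGHT -> delta
Conflict count: 0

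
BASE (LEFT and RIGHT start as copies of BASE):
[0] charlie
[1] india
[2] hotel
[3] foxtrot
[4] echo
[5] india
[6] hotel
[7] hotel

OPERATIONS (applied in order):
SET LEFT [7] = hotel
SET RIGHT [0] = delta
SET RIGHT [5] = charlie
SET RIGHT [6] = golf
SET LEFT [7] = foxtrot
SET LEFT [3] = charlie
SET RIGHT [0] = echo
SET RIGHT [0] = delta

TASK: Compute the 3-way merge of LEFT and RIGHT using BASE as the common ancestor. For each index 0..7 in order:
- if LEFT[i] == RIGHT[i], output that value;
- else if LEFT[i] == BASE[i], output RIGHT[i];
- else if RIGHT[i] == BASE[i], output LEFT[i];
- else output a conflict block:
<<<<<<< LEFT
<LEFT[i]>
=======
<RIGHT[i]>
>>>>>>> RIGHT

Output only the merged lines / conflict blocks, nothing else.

Answer: delta
india
hotel
charlie
echo
charlie
golf
foxtrot

Derivation:
Final LEFT:  [charlie, india, hotel, charlie, echo, india, hotel, foxtrot]
Final RIGHT: [delta, india, hotel, foxtrot, echo, charlie, golf, hotel]
i=0: L=charlie=BASE, R=delta -> take RIGHT -> delta
i=1: L=india R=india -> agree -> india
i=2: L=hotel R=hotel -> agree -> hotel
i=3: L=charlie, R=foxtrot=BASE -> take LEFT -> charlie
i=4: L=echo R=echo -> agree -> echo
i=5: L=india=BASE, R=charlie -> take RIGHT -> charlie
i=6: L=hotel=BASE, R=golf -> take RIGHT -> golf
i=7: L=foxtrot, R=hotel=BASE -> take LEFT -> foxtrot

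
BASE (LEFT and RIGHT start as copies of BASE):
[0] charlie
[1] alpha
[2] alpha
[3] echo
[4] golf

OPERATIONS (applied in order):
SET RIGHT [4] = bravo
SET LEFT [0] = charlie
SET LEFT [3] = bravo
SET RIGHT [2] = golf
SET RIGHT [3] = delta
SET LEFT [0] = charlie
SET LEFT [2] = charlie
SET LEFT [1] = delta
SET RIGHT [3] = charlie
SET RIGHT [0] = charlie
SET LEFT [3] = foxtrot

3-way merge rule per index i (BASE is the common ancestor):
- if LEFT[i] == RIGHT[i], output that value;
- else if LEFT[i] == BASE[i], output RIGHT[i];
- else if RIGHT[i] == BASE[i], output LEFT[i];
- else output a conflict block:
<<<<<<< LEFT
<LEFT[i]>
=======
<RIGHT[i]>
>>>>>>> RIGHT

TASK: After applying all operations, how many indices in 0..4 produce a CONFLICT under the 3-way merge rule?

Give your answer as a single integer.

Final LEFT:  [charlie, delta, charlie, foxtrot, golf]
Final RIGHT: [charlie, alpha, golf, charlie, bravo]
i=0: L=charlie R=charlie -> agree -> charlie
i=1: L=delta, R=alpha=BASE -> take LEFT -> delta
i=2: BASE=alpha L=charlie R=golf all differ -> CONFLICT
i=3: BASE=echo L=foxtrot R=charlie all differ -> CONFLICT
i=4: L=golf=BASE, R=bravo -> take RIGHT -> bravo
Conflict count: 2

Answer: 2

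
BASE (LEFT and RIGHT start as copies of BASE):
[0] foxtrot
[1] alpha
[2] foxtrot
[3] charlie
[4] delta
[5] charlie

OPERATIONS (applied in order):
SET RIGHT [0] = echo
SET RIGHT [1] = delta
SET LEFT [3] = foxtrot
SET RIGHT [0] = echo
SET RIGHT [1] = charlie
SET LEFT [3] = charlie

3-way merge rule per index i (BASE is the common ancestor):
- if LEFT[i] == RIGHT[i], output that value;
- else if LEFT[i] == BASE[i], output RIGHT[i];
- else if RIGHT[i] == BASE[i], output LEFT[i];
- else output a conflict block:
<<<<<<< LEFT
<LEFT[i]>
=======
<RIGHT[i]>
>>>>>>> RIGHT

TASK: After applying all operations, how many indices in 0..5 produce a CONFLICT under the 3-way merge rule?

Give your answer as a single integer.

Answer: 0

Derivation:
Final LEFT:  [foxtrot, alpha, foxtrot, charlie, delta, charlie]
Final RIGHT: [echo, charlie, foxtrot, charlie, delta, charlie]
i=0: L=foxtrot=BASE, R=echo -> take RIGHT -> echo
i=1: L=alpha=BASE, R=charlie -> take RIGHT -> charlie
i=2: L=foxtrot R=foxtrot -> agree -> foxtrot
i=3: L=charlie R=charlie -> agree -> charlie
i=4: L=delta R=delta -> agree -> delta
i=5: L=charlie R=charlie -> agree -> charlie
Conflict count: 0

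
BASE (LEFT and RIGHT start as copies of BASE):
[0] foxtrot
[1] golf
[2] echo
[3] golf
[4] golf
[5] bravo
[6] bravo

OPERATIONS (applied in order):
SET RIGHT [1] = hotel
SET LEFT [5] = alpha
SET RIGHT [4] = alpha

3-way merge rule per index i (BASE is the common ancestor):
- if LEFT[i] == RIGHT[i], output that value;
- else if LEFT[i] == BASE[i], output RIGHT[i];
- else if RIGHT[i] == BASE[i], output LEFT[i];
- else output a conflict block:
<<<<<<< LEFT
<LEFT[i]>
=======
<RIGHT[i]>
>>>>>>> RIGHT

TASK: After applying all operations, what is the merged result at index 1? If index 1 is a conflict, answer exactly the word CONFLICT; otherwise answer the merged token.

Answer: hotel

Derivation:
Final LEFT:  [foxtrot, golf, echo, golf, golf, alpha, bravo]
Final RIGHT: [foxtrot, hotel, echo, golf, alpha, bravo, bravo]
i=0: L=foxtrot R=foxtrot -> agree -> foxtrot
i=1: L=golf=BASE, R=hotel -> take RIGHT -> hotel
i=2: L=echo R=echo -> agree -> echo
i=3: L=golf R=golf -> agree -> golf
i=4: L=golf=BASE, R=alpha -> take RIGHT -> alpha
i=5: L=alpha, R=bravo=BASE -> take LEFT -> alpha
i=6: L=bravo R=bravo -> agree -> bravo
Index 1 -> hotel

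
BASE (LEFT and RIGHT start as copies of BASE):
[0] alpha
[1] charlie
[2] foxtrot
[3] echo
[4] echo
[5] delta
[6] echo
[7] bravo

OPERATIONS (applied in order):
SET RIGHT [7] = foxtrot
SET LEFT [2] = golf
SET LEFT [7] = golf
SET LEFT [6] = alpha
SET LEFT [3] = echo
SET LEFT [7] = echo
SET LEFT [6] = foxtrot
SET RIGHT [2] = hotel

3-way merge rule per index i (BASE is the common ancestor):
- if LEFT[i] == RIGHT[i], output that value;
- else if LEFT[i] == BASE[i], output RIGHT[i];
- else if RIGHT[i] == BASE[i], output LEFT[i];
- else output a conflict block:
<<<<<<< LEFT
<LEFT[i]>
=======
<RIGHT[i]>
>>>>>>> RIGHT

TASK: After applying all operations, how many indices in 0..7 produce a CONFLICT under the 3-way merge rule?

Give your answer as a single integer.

Final LEFT:  [alpha, charlie, golf, echo, echo, delta, foxtrot, echo]
Final RIGHT: [alpha, charlie, hotel, echo, echo, delta, echo, foxtrot]
i=0: L=alpha R=alpha -> agree -> alpha
i=1: L=charlie R=charlie -> agree -> charlie
i=2: BASE=foxtrot L=golf R=hotel all differ -> CONFLICT
i=3: L=echo R=echo -> agree -> echo
i=4: L=echo R=echo -> agree -> echo
i=5: L=delta R=delta -> agree -> delta
i=6: L=foxtrot, R=echo=BASE -> take LEFT -> foxtrot
i=7: BASE=bravo L=echo R=foxtrot all differ -> CONFLICT
Conflict count: 2

Answer: 2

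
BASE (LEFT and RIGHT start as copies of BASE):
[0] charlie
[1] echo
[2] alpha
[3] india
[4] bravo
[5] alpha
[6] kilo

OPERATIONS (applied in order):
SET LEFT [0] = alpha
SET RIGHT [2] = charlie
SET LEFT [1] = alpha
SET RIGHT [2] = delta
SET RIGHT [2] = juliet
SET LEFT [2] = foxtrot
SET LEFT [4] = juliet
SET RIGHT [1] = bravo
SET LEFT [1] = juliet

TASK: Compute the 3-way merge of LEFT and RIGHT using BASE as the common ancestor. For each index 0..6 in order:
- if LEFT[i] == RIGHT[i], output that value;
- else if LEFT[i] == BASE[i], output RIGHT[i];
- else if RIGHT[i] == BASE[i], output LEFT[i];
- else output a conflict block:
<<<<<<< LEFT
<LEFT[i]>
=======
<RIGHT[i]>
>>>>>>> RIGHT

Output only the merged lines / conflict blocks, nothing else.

Answer: alpha
<<<<<<< LEFT
juliet
=======
bravo
>>>>>>> RIGHT
<<<<<<< LEFT
foxtrot
=======
juliet
>>>>>>> RIGHT
india
juliet
alpha
kilo

Derivation:
Final LEFT:  [alpha, juliet, foxtrot, india, juliet, alpha, kilo]
Final RIGHT: [charlie, bravo, juliet, india, bravo, alpha, kilo]
i=0: L=alpha, R=charlie=BASE -> take LEFT -> alpha
i=1: BASE=echo L=juliet R=bravo all differ -> CONFLICT
i=2: BASE=alpha L=foxtrot R=juliet all differ -> CONFLICT
i=3: L=india R=india -> agree -> india
i=4: L=juliet, R=bravo=BASE -> take LEFT -> juliet
i=5: L=alpha R=alpha -> agree -> alpha
i=6: L=kilo R=kilo -> agree -> kilo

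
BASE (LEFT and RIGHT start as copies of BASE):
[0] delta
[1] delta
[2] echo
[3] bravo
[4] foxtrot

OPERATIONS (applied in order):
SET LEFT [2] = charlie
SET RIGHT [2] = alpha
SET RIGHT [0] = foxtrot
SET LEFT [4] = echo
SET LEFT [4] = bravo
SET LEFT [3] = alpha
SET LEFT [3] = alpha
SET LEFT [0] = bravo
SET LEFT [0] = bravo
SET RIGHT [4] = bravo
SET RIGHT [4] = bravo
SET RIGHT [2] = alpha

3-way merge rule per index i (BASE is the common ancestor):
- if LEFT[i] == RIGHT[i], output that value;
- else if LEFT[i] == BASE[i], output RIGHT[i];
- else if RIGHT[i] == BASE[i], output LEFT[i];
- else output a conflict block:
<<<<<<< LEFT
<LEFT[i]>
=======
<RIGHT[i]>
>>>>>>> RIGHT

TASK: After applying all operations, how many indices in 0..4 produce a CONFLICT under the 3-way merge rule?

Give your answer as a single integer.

Answer: 2

Derivation:
Final LEFT:  [bravo, delta, charlie, alpha, bravo]
Final RIGHT: [foxtrot, delta, alpha, bravo, bravo]
i=0: BASE=delta L=bravo R=foxtrot all differ -> CONFLICT
i=1: L=delta R=delta -> agree -> delta
i=2: BASE=echo L=charlie R=alpha all differ -> CONFLICT
i=3: L=alpha, R=bravo=BASE -> take LEFT -> alpha
i=4: L=bravo R=bravo -> agree -> bravo
Conflict count: 2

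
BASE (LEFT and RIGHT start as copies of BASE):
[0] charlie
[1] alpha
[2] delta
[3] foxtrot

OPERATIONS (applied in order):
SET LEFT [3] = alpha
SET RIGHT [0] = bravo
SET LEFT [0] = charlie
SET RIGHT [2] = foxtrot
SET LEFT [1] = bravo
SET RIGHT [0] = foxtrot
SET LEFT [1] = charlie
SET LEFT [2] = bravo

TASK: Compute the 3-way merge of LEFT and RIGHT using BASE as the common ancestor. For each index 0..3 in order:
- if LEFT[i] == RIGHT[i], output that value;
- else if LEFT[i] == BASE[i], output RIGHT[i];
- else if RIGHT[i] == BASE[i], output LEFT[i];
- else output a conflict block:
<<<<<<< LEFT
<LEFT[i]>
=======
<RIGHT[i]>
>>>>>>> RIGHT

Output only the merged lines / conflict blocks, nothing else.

Answer: foxtrot
charlie
<<<<<<< LEFT
bravo
=======
foxtrot
>>>>>>> RIGHT
alpha

Derivation:
Final LEFT:  [charlie, charlie, bravo, alpha]
Final RIGHT: [foxtrot, alpha, foxtrot, foxtrot]
i=0: L=charlie=BASE, R=foxtrot -> take RIGHT -> foxtrot
i=1: L=charlie, R=alpha=BASE -> take LEFT -> charlie
i=2: BASE=delta L=bravo R=foxtrot all differ -> CONFLICT
i=3: L=alpha, R=foxtrot=BASE -> take LEFT -> alpha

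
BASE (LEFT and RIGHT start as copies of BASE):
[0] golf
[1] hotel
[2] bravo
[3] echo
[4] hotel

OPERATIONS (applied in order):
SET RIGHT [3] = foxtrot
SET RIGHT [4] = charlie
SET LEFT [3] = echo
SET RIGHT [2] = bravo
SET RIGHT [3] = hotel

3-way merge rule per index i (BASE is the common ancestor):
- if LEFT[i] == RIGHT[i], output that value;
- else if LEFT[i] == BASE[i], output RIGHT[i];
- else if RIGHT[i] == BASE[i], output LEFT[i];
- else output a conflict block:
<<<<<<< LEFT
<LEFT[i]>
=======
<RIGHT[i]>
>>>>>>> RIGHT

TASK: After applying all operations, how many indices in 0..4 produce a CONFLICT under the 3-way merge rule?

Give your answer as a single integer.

Answer: 0

Derivation:
Final LEFT:  [golf, hotel, bravo, echo, hotel]
Final RIGHT: [golf, hotel, bravo, hotel, charlie]
i=0: L=golf R=golf -> agree -> golf
i=1: L=hotel R=hotel -> agree -> hotel
i=2: L=bravo R=bravo -> agree -> bravo
i=3: L=echo=BASE, R=hotel -> take RIGHT -> hotel
i=4: L=hotel=BASE, R=charlie -> take RIGHT -> charlie
Conflict count: 0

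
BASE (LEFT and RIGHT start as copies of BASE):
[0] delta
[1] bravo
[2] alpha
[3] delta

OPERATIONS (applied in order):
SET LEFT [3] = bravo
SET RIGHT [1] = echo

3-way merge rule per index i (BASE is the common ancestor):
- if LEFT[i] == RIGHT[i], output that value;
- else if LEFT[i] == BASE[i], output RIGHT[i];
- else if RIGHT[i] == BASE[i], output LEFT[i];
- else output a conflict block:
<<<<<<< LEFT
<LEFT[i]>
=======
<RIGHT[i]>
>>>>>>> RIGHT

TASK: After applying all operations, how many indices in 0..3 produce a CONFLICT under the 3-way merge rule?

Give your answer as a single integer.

Answer: 0

Derivation:
Final LEFT:  [delta, bravo, alpha, bravo]
Final RIGHT: [delta, echo, alpha, delta]
i=0: L=delta R=delta -> agree -> delta
i=1: L=bravo=BASE, R=echo -> take RIGHT -> echo
i=2: L=alpha R=alpha -> agree -> alpha
i=3: L=bravo, R=delta=BASE -> take LEFT -> bravo
Conflict count: 0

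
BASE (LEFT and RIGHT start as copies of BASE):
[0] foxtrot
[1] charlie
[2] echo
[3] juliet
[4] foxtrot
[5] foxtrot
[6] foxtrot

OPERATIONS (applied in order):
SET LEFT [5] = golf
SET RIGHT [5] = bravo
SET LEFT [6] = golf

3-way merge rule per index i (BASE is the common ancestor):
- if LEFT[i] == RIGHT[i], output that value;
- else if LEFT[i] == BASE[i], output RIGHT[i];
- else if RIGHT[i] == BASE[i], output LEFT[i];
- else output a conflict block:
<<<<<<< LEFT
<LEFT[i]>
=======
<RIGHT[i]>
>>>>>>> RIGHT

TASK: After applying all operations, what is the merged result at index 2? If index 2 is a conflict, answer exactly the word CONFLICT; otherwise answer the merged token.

Answer: echo

Derivation:
Final LEFT:  [foxtrot, charlie, echo, juliet, foxtrot, golf, golf]
Final RIGHT: [foxtrot, charlie, echo, juliet, foxtrot, bravo, foxtrot]
i=0: L=foxtrot R=foxtrot -> agree -> foxtrot
i=1: L=charlie R=charlie -> agree -> charlie
i=2: L=echo R=echo -> agree -> echo
i=3: L=juliet R=juliet -> agree -> juliet
i=4: L=foxtrot R=foxtrot -> agree -> foxtrot
i=5: BASE=foxtrot L=golf R=bravo all differ -> CONFLICT
i=6: L=golf, R=foxtrot=BASE -> take LEFT -> golf
Index 2 -> echo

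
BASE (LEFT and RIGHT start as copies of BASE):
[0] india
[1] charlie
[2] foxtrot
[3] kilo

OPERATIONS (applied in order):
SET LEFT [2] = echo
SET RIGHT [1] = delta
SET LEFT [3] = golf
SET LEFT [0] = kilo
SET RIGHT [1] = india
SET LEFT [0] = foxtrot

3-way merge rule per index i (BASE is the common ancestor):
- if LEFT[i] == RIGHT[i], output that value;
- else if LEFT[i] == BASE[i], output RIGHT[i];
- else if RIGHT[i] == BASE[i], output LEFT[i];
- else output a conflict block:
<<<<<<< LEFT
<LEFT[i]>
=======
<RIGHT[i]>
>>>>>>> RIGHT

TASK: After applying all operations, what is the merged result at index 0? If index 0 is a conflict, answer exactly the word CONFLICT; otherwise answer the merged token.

Answer: foxtrot

Derivation:
Final LEFT:  [foxtrot, charlie, echo, golf]
Final RIGHT: [india, india, foxtrot, kilo]
i=0: L=foxtrot, R=india=BASE -> take LEFT -> foxtrot
i=1: L=charlie=BASE, R=india -> take RIGHT -> india
i=2: L=echo, R=foxtrot=BASE -> take LEFT -> echo
i=3: L=golf, R=kilo=BASE -> take LEFT -> golf
Index 0 -> foxtrot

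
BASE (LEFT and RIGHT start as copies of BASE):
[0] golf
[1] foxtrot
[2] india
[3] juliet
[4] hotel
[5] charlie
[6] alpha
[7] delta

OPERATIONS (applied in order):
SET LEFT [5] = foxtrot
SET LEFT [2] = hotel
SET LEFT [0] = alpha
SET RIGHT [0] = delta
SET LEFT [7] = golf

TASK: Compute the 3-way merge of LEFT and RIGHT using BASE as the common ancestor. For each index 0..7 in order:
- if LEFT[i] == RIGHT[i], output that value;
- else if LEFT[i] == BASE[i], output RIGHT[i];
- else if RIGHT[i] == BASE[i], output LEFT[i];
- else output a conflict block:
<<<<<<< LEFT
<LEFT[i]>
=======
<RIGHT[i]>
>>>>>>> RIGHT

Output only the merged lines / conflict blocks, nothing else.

Answer: <<<<<<< LEFT
alpha
=======
delta
>>>>>>> RIGHT
foxtrot
hotel
juliet
hotel
foxtrot
alpha
golf

Derivation:
Final LEFT:  [alpha, foxtrot, hotel, juliet, hotel, foxtrot, alpha, golf]
Final RIGHT: [delta, foxtrot, india, juliet, hotel, charlie, alpha, delta]
i=0: BASE=golf L=alpha R=delta all differ -> CONFLICT
i=1: L=foxtrot R=foxtrot -> agree -> foxtrot
i=2: L=hotel, R=india=BASE -> take LEFT -> hotel
i=3: L=juliet R=juliet -> agree -> juliet
i=4: L=hotel R=hotel -> agree -> hotel
i=5: L=foxtrot, R=charlie=BASE -> take LEFT -> foxtrot
i=6: L=alpha R=alpha -> agree -> alpha
i=7: L=golf, R=delta=BASE -> take LEFT -> golf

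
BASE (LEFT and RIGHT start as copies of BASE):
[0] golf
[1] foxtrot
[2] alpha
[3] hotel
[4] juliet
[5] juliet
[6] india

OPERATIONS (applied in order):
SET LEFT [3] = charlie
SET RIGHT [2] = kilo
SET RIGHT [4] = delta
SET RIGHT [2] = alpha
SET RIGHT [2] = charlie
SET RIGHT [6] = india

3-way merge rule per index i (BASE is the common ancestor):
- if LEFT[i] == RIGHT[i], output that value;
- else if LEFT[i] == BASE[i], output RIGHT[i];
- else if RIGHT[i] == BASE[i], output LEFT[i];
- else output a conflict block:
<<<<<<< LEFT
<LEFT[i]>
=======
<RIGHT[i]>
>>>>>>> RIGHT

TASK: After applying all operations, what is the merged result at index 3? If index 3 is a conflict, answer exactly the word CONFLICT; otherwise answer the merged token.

Answer: charlie

Derivation:
Final LEFT:  [golf, foxtrot, alpha, charlie, juliet, juliet, india]
Final RIGHT: [golf, foxtrot, charlie, hotel, delta, juliet, india]
i=0: L=golf R=golf -> agree -> golf
i=1: L=foxtrot R=foxtrot -> agree -> foxtrot
i=2: L=alpha=BASE, R=charlie -> take RIGHT -> charlie
i=3: L=charlie, R=hotel=BASE -> take LEFT -> charlie
i=4: L=juliet=BASE, R=delta -> take RIGHT -> delta
i=5: L=juliet R=juliet -> agree -> juliet
i=6: L=india R=india -> agree -> india
Index 3 -> charlie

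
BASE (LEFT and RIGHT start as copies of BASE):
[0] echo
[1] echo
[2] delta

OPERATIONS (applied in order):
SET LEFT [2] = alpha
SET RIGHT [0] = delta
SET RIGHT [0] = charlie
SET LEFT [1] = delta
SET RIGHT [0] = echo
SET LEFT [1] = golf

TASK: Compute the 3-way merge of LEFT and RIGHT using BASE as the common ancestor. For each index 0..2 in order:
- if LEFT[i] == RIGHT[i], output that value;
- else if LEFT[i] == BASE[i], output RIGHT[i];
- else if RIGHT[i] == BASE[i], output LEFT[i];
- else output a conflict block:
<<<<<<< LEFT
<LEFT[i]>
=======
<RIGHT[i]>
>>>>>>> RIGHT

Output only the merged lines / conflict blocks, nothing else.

Final LEFT:  [echo, golf, alpha]
Final RIGHT: [echo, echo, delta]
i=0: L=echo R=echo -> agree -> echo
i=1: L=golf, R=echo=BASE -> take LEFT -> golf
i=2: L=alpha, R=delta=BASE -> take LEFT -> alpha

Answer: echo
golf
alpha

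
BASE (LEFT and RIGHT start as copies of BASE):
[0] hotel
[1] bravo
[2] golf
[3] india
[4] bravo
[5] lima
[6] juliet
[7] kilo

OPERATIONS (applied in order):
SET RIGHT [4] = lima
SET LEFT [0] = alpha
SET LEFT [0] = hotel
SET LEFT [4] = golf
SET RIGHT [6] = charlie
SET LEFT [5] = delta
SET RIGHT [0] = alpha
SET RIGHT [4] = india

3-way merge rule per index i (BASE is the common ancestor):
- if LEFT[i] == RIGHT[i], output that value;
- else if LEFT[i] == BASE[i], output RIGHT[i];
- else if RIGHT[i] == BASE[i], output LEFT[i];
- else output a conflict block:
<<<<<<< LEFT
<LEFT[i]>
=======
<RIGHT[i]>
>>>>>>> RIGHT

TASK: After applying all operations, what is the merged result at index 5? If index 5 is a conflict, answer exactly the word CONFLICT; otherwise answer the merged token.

Final LEFT:  [hotel, bravo, golf, india, golf, delta, juliet, kilo]
Final RIGHT: [alpha, bravo, golf, india, india, lima, charlie, kilo]
i=0: L=hotel=BASE, R=alpha -> take RIGHT -> alpha
i=1: L=bravo R=bravo -> agree -> bravo
i=2: L=golf R=golf -> agree -> golf
i=3: L=india R=india -> agree -> india
i=4: BASE=bravo L=golf R=india all differ -> CONFLICT
i=5: L=delta, R=lima=BASE -> take LEFT -> delta
i=6: L=juliet=BASE, R=charlie -> take RIGHT -> charlie
i=7: L=kilo R=kilo -> agree -> kilo
Index 5 -> delta

Answer: delta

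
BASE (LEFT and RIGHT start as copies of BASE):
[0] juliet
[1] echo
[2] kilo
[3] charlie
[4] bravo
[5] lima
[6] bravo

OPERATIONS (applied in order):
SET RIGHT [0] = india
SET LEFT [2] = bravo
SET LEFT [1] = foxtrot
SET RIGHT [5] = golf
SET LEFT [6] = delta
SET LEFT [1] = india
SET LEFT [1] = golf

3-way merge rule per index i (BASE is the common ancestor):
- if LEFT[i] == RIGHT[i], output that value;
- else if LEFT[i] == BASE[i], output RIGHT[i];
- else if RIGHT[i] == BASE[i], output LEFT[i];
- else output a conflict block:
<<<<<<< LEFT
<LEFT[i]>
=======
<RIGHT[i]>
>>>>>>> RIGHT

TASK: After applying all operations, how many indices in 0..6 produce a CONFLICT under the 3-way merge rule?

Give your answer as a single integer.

Answer: 0

Derivation:
Final LEFT:  [juliet, golf, bravo, charlie, bravo, lima, delta]
Final RIGHT: [india, echo, kilo, charlie, bravo, golf, bravo]
i=0: L=juliet=BASE, R=india -> take RIGHT -> india
i=1: L=golf, R=echo=BASE -> take LEFT -> golf
i=2: L=bravo, R=kilo=BASE -> take LEFT -> bravo
i=3: L=charlie R=charlie -> agree -> charlie
i=4: L=bravo R=bravo -> agree -> bravo
i=5: L=lima=BASE, R=golf -> take RIGHT -> golf
i=6: L=delta, R=bravo=BASE -> take LEFT -> delta
Conflict count: 0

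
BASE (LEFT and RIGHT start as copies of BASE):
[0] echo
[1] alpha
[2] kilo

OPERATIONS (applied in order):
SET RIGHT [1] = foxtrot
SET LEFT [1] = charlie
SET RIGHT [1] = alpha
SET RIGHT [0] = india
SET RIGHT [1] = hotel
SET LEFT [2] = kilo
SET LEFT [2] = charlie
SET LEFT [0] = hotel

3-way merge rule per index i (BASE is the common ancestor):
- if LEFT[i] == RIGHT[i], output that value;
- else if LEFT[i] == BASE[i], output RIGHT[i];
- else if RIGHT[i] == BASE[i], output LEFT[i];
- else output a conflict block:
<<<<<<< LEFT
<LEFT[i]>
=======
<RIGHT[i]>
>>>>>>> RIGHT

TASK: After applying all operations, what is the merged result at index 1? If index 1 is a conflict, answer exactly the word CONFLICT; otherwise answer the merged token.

Answer: CONFLICT

Derivation:
Final LEFT:  [hotel, charlie, charlie]
Final RIGHT: [india, hotel, kilo]
i=0: BASE=echo L=hotel R=india all differ -> CONFLICT
i=1: BASE=alpha L=charlie R=hotel all differ -> CONFLICT
i=2: L=charlie, R=kilo=BASE -> take LEFT -> charlie
Index 1 -> CONFLICT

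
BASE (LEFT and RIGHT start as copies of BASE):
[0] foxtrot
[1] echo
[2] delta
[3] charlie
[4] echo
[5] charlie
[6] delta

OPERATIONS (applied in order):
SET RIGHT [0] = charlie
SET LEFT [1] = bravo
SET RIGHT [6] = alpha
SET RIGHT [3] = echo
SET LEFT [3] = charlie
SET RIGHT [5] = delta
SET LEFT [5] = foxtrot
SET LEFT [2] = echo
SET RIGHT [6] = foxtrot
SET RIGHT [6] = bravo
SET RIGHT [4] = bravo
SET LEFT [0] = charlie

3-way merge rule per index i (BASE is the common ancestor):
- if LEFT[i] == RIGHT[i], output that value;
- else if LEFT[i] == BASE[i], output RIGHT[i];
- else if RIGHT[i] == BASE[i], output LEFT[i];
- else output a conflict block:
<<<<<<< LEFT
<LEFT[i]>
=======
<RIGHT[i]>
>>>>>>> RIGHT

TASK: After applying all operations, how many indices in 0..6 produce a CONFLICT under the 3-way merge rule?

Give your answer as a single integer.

Answer: 1

Derivation:
Final LEFT:  [charlie, bravo, echo, charlie, echo, foxtrot, delta]
Final RIGHT: [charlie, echo, delta, echo, bravo, delta, bravo]
i=0: L=charlie R=charlie -> agree -> charlie
i=1: L=bravo, R=echo=BASE -> take LEFT -> bravo
i=2: L=echo, R=delta=BASE -> take LEFT -> echo
i=3: L=charlie=BASE, R=echo -> take RIGHT -> echo
i=4: L=echo=BASE, R=bravo -> take RIGHT -> bravo
i=5: BASE=charlie L=foxtrot R=delta all differ -> CONFLICT
i=6: L=delta=BASE, R=bravo -> take RIGHT -> bravo
Conflict count: 1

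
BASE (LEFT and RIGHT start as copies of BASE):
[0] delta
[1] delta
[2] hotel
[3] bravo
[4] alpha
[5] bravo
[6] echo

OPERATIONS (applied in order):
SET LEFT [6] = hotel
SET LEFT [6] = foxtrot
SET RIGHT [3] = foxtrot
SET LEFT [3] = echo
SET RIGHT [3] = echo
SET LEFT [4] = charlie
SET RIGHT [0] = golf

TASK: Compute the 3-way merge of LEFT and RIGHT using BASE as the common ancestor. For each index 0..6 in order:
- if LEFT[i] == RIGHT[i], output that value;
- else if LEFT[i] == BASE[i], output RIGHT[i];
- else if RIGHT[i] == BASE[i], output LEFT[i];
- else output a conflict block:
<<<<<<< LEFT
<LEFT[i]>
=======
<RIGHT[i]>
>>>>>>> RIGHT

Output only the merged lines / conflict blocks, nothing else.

Answer: golf
delta
hotel
echo
charlie
bravo
foxtrot

Derivation:
Final LEFT:  [delta, delta, hotel, echo, charlie, bravo, foxtrot]
Final RIGHT: [golf, delta, hotel, echo, alpha, bravo, echo]
i=0: L=delta=BASE, R=golf -> take RIGHT -> golf
i=1: L=delta R=delta -> agree -> delta
i=2: L=hotel R=hotel -> agree -> hotel
i=3: L=echo R=echo -> agree -> echo
i=4: L=charlie, R=alpha=BASE -> take LEFT -> charlie
i=5: L=bravo R=bravo -> agree -> bravo
i=6: L=foxtrot, R=echo=BASE -> take LEFT -> foxtrot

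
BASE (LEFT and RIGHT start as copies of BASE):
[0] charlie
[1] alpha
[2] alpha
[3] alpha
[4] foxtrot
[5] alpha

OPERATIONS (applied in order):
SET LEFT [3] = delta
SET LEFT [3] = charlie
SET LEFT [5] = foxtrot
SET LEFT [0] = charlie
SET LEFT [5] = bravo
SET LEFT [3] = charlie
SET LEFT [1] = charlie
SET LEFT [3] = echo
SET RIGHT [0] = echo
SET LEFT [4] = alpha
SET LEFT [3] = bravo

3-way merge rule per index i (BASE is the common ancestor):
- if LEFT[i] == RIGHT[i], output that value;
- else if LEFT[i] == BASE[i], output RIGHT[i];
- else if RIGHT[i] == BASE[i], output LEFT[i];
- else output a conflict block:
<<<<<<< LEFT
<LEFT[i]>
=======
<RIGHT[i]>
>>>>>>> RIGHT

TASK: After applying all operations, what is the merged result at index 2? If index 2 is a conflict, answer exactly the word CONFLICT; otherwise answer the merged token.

Final LEFT:  [charlie, charlie, alpha, bravo, alpha, bravo]
Final RIGHT: [echo, alpha, alpha, alpha, foxtrot, alpha]
i=0: L=charlie=BASE, R=echo -> take RIGHT -> echo
i=1: L=charlie, R=alpha=BASE -> take LEFT -> charlie
i=2: L=alpha R=alpha -> agree -> alpha
i=3: L=bravo, R=alpha=BASE -> take LEFT -> bravo
i=4: L=alpha, R=foxtrot=BASE -> take LEFT -> alpha
i=5: L=bravo, R=alpha=BASE -> take LEFT -> bravo
Index 2 -> alpha

Answer: alpha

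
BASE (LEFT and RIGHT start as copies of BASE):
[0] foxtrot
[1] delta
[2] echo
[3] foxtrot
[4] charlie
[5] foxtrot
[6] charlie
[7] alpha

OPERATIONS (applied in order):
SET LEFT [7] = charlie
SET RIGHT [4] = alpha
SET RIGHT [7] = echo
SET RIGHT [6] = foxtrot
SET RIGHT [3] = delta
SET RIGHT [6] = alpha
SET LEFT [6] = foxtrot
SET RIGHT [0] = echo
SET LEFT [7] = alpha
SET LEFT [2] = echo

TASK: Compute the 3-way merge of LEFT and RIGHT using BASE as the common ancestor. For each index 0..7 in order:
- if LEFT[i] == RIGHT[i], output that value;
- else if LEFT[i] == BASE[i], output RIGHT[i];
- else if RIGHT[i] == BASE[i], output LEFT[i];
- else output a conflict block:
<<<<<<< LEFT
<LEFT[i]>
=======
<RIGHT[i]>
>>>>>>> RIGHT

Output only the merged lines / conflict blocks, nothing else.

Final LEFT:  [foxtrot, delta, echo, foxtrot, charlie, foxtrot, foxtrot, alpha]
Final RIGHT: [echo, delta, echo, delta, alpha, foxtrot, alpha, echo]
i=0: L=foxtrot=BASE, R=echo -> take RIGHT -> echo
i=1: L=delta R=delta -> agree -> delta
i=2: L=echo R=echo -> agree -> echo
i=3: L=foxtrot=BASE, R=delta -> take RIGHT -> delta
i=4: L=charlie=BASE, R=alpha -> take RIGHT -> alpha
i=5: L=foxtrot R=foxtrot -> agree -> foxtrot
i=6: BASE=charlie L=foxtrot R=alpha all differ -> CONFLICT
i=7: L=alpha=BASE, R=echo -> take RIGHT -> echo

Answer: echo
delta
echo
delta
alpha
foxtrot
<<<<<<< LEFT
foxtrot
=======
alpha
>>>>>>> RIGHT
echo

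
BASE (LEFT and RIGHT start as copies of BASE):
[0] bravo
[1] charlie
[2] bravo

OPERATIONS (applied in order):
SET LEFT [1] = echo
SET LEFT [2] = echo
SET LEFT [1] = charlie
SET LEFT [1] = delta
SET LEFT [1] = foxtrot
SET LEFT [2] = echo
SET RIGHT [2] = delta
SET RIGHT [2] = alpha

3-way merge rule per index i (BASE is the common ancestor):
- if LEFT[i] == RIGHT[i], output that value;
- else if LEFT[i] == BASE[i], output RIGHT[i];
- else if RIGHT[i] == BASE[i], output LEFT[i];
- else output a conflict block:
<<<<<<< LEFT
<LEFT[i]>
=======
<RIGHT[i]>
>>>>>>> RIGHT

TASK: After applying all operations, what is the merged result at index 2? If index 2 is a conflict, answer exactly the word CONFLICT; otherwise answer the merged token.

Final LEFT:  [bravo, foxtrot, echo]
Final RIGHT: [bravo, charlie, alpha]
i=0: L=bravo R=bravo -> agree -> bravo
i=1: L=foxtrot, R=charlie=BASE -> take LEFT -> foxtrot
i=2: BASE=bravo L=echo R=alpha all differ -> CONFLICT
Index 2 -> CONFLICT

Answer: CONFLICT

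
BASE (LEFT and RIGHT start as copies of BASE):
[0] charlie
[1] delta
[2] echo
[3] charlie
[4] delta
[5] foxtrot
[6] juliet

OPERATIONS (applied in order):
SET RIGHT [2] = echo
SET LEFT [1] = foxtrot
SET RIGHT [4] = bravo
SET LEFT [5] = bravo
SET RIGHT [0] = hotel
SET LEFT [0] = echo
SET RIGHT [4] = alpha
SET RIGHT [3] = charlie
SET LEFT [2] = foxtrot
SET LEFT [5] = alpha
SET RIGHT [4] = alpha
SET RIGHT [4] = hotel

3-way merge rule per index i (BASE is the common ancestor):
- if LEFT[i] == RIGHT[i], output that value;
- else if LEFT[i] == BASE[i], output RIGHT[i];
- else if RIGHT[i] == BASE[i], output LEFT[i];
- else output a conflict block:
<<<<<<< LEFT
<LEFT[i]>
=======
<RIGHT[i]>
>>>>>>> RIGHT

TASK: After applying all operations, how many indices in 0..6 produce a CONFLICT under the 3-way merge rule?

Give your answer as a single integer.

Final LEFT:  [echo, foxtrot, foxtrot, charlie, delta, alpha, juliet]
Final RIGHT: [hotel, delta, echo, charlie, hotel, foxtrot, juliet]
i=0: BASE=charlie L=echo R=hotel all differ -> CONFLICT
i=1: L=foxtrot, R=delta=BASE -> take LEFT -> foxtrot
i=2: L=foxtrot, R=echo=BASE -> take LEFT -> foxtrot
i=3: L=charlie R=charlie -> agree -> charlie
i=4: L=delta=BASE, R=hotel -> take RIGHT -> hotel
i=5: L=alpha, R=foxtrot=BASE -> take LEFT -> alpha
i=6: L=juliet R=juliet -> agree -> juliet
Conflict count: 1

Answer: 1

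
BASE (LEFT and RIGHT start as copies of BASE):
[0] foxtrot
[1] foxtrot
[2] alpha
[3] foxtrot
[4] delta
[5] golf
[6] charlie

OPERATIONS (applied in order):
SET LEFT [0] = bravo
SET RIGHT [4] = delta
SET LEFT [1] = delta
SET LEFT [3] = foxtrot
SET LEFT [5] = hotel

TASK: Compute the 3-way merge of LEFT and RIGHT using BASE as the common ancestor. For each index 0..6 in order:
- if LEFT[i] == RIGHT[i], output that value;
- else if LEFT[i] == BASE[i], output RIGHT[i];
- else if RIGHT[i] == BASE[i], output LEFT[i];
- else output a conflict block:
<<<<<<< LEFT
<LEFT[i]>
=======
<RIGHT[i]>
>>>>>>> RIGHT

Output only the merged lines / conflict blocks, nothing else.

Answer: bravo
delta
alpha
foxtrot
delta
hotel
charlie

Derivation:
Final LEFT:  [bravo, delta, alpha, foxtrot, delta, hotel, charlie]
Final RIGHT: [foxtrot, foxtrot, alpha, foxtrot, delta, golf, charlie]
i=0: L=bravo, R=foxtrot=BASE -> take LEFT -> bravo
i=1: L=delta, R=foxtrot=BASE -> take LEFT -> delta
i=2: L=alpha R=alpha -> agree -> alpha
i=3: L=foxtrot R=foxtrot -> agree -> foxtrot
i=4: L=delta R=delta -> agree -> delta
i=5: L=hotel, R=golf=BASE -> take LEFT -> hotel
i=6: L=charlie R=charlie -> agree -> charlie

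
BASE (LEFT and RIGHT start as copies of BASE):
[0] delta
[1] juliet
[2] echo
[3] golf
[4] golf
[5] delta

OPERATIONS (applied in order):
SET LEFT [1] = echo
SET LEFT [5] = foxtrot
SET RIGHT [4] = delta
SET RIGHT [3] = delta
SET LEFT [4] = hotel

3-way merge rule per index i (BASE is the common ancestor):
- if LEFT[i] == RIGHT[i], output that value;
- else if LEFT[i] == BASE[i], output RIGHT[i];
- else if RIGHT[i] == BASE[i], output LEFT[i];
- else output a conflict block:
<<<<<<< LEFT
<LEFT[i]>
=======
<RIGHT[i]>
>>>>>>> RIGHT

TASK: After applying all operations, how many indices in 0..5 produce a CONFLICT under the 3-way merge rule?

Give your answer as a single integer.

Answer: 1

Derivation:
Final LEFT:  [delta, echo, echo, golf, hotel, foxtrot]
Final RIGHT: [delta, juliet, echo, delta, delta, delta]
i=0: L=delta R=delta -> agree -> delta
i=1: L=echo, R=juliet=BASE -> take LEFT -> echo
i=2: L=echo R=echo -> agree -> echo
i=3: L=golf=BASE, R=delta -> take RIGHT -> delta
i=4: BASE=golf L=hotel R=delta all differ -> CONFLICT
i=5: L=foxtrot, R=delta=BASE -> take LEFT -> foxtrot
Conflict count: 1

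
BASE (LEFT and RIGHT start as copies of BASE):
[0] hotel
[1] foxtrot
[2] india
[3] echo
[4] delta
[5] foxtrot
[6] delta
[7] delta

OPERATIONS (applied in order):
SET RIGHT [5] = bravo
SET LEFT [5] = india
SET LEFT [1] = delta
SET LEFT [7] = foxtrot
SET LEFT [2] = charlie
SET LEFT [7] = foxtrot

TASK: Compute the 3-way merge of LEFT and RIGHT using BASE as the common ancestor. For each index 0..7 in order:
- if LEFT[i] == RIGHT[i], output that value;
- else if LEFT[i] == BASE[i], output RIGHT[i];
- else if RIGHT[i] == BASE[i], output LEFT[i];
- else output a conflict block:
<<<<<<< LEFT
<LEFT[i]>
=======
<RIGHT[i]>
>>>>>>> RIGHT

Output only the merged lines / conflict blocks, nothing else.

Final LEFT:  [hotel, delta, charlie, echo, delta, india, delta, foxtrot]
Final RIGHT: [hotel, foxtrot, india, echo, delta, bravo, delta, delta]
i=0: L=hotel R=hotel -> agree -> hotel
i=1: L=delta, R=foxtrot=BASE -> take LEFT -> delta
i=2: L=charlie, R=india=BASE -> take LEFT -> charlie
i=3: L=echo R=echo -> agree -> echo
i=4: L=delta R=delta -> agree -> delta
i=5: BASE=foxtrot L=india R=bravo all differ -> CONFLICT
i=6: L=delta R=delta -> agree -> delta
i=7: L=foxtrot, R=delta=BASE -> take LEFT -> foxtrot

Answer: hotel
delta
charlie
echo
delta
<<<<<<< LEFT
india
=======
bravo
>>>>>>> RIGHT
delta
foxtrot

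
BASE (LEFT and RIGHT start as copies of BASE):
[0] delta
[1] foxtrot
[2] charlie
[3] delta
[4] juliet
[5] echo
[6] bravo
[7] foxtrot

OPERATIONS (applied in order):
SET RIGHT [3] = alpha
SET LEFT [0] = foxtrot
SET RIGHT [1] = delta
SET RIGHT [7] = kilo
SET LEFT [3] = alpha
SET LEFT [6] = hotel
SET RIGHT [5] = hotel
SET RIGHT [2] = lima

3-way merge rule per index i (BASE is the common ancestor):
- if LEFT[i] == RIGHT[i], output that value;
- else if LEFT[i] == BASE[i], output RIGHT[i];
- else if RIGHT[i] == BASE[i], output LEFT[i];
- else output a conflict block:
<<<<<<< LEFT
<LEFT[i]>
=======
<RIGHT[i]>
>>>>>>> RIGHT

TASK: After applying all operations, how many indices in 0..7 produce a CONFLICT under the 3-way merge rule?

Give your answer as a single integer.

Answer: 0

Derivation:
Final LEFT:  [foxtrot, foxtrot, charlie, alpha, juliet, echo, hotel, foxtrot]
Final RIGHT: [delta, delta, lima, alpha, juliet, hotel, bravo, kilo]
i=0: L=foxtrot, R=delta=BASE -> take LEFT -> foxtrot
i=1: L=foxtrot=BASE, R=delta -> take RIGHT -> delta
i=2: L=charlie=BASE, R=lima -> take RIGHT -> lima
i=3: L=alpha R=alpha -> agree -> alpha
i=4: L=juliet R=juliet -> agree -> juliet
i=5: L=echo=BASE, R=hotel -> take RIGHT -> hotel
i=6: L=hotel, R=bravo=BASE -> take LEFT -> hotel
i=7: L=foxtrot=BASE, R=kilo -> take RIGHT -> kilo
Conflict count: 0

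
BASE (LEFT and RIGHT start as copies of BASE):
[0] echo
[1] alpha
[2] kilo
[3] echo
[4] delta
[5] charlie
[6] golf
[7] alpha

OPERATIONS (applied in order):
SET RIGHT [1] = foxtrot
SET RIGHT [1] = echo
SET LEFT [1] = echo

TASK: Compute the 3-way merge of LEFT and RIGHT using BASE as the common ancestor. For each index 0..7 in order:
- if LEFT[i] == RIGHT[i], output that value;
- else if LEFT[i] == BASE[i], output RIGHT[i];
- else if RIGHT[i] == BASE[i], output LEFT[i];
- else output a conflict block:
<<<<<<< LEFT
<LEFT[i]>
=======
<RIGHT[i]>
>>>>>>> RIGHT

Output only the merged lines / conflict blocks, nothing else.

Final LEFT:  [echo, echo, kilo, echo, delta, charlie, golf, alpha]
Final RIGHT: [echo, echo, kilo, echo, delta, charlie, golf, alpha]
i=0: L=echo R=echo -> agree -> echo
i=1: L=echo R=echo -> agree -> echo
i=2: L=kilo R=kilo -> agree -> kilo
i=3: L=echo R=echo -> agree -> echo
i=4: L=delta R=delta -> agree -> delta
i=5: L=charlie R=charlie -> agree -> charlie
i=6: L=golf R=golf -> agree -> golf
i=7: L=alpha R=alpha -> agree -> alpha

Answer: echo
echo
kilo
echo
delta
charlie
golf
alpha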